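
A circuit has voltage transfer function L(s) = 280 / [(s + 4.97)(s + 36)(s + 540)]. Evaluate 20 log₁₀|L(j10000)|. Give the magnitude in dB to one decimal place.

|j10000 + 4.97| = √(10000² + 4.97²) = 1e+04
|j10000 + 36| = √(10000² + 36²) = 1e+04
|j10000 + 540| = √(10000² + 540²) = 1.001e+04
|L(j10000)| = 280 / (1e+04 × 1e+04 × 1.001e+04) = 2.7959e-10
20 log₁₀(2.7959e-10) = -191.07 dB

-191.1 dB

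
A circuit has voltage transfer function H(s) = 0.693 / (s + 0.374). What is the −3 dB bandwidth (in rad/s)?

0.374 rad/s

For a single-pole low-pass, the −3 dB point is at the pole: ω = 0.374 rad/s.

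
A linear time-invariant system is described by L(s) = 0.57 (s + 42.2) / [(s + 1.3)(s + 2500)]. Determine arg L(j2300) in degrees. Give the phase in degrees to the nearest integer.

-44 deg

∠(j2300 + 42.2) = arctan(2300/42.2) = 88.95°
∠(j2300 + 1.3) = arctan(2300/1.3) = 89.97°
∠(j2300 + 2500) = arctan(2300/2500) = 42.61°
∠L(j2300) = 88.95° − (89.97° + 42.61°) = -43.63°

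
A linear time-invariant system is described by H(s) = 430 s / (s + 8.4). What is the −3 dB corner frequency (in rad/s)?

For a single-pole high-pass, the −3 dB point is at the pole: ω = 8.4 rad/s.

8.4 rad/s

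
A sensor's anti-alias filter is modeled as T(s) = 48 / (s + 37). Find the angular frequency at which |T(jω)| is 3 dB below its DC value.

For a single-pole low-pass, the −3 dB point is at the pole: ω = 37 rad/s.

37 rad/s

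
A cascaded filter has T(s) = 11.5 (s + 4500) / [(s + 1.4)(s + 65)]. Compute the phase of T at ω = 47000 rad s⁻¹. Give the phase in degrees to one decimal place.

∠(j47000 + 4500) = arctan(47000/4500) = 84.53°
∠(j47000 + 1.4) = arctan(47000/1.4) = 90.00°
∠(j47000 + 65) = arctan(47000/65) = 89.92°
∠T(j47000) = 84.53° − (90.00° + 89.92°) = -95.39°

-95.4°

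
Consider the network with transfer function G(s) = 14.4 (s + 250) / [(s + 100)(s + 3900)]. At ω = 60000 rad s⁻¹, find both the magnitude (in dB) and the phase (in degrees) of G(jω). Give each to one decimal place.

|j60000 + 250| = √(60000² + 250²) = 6e+04
|j60000 + 100| = √(60000² + 100²) = 6e+04
|j60000 + 3900| = √(60000² + 3900²) = 6.013e+04
|G(j60000)| = 14.4 × 6e+04 / (6e+04 × 6.013e+04) = 0.0002395
20 log₁₀(0.0002395) = -72.41 dB
∠(j60000 + 250) = arctan(60000/250) = 89.76°
∠(j60000 + 100) = arctan(60000/100) = 89.90°
∠(j60000 + 3900) = arctan(60000/3900) = 86.28°
∠G(j60000) = 89.76° − (89.90° + 86.28°) = -86.42°

|G| = -72.4 dB, ∠G = -86.4°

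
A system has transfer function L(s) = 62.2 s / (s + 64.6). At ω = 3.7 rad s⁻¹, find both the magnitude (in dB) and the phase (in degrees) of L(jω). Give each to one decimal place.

|L| = 11.0 dB, ∠L = 86.7°

|j3.7| = 3.7
|j3.7 + 64.6| = √(3.7² + 64.6²) = 64.71
|L(j3.7)| = 62.2 × 3.7 / 64.71 = 3.5567
20 log₁₀(3.5567) = 11.02 dB
∠(j3.7) = 90.00°
∠(j3.7 + 64.6) = arctan(3.7/64.6) = 3.28°
∠L(j3.7) = 90.00° − 3.28° = 86.72°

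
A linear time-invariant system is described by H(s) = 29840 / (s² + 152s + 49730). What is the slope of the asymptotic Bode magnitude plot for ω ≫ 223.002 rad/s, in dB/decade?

With 0 zeros and 2 poles, the high-frequency asymptotic slope is 20 × (0 − 2) = -40 dB/decade.

-40 dB/decade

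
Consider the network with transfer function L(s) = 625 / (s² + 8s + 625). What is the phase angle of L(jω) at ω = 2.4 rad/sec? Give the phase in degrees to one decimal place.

∠[(j2.4)² + 8(j2.4) + 625] = ∠[619.24 + j19.2] = 1.78°
∠L(j2.4) = −1.78° = -1.78°

-1.8°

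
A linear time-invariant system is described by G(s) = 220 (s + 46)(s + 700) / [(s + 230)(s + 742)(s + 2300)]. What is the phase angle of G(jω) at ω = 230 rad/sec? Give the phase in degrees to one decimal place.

∠(j230 + 46) = arctan(230/46) = 78.69°
∠(j230 + 700) = arctan(230/700) = 18.19°
∠(j230 + 230) = arctan(230/230) = 45.00°
∠(j230 + 742) = arctan(230/742) = 17.22°
∠(j230 + 2300) = arctan(230/2300) = 5.71°
∠G(j230) = 78.69° + 18.19° − (45.00° + 17.22° + 5.71°) = 28.95°

28.9°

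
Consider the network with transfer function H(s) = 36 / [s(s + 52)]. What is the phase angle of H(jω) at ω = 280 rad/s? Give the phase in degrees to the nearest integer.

-169 deg

∠(j280 + 52) = arctan(280/52) = 79.48°
∠(j280) = 90.00°
∠H(j280) = − (79.48° + 90.00°) = -169.48°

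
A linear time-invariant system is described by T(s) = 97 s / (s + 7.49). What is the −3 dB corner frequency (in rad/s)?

For a single-pole high-pass, the −3 dB point is at the pole: ω = 7.49 rad/s.

7.49 rad/s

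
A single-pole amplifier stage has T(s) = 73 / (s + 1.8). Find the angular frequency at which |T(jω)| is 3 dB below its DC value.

1.8 rad/s

For a single-pole low-pass, the −3 dB point is at the pole: ω = 1.8 rad/s.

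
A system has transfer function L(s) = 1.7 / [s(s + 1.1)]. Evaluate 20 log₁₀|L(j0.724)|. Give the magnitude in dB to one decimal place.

|j0.724 + 1.1| = √(0.724² + 1.1²) = 1.317
|j0.724| = 0.724
|L(j0.724)| = 1.7 / (1.317 × 0.724) = 1.7831
20 log₁₀(1.7831) = 5.02 dB

5.0 dB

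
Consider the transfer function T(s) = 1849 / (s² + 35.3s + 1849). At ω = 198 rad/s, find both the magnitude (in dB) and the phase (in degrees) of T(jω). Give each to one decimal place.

|T| = -26.3 dB, ∠T = -169.4°

|(j198)² + 35.3(j198) + 1849| = |-37355 + j6989.4| = 3.8e+04
|T(j198)| = 1849 / 3.8e+04 = 0.048654
20 log₁₀(0.048654) = -26.26 dB
∠[(j198)² + 35.3(j198) + 1849] = ∠[-37355 + j6989.4] = 169.40°
∠T(j198) = −169.40° = -169.40°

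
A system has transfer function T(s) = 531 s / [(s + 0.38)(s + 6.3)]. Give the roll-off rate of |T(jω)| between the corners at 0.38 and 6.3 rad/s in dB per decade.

In this band the factors already past their corner are: 1 differentiator zero, pole at 0.38; net slope = 0 dB/decade.

0 dB/decade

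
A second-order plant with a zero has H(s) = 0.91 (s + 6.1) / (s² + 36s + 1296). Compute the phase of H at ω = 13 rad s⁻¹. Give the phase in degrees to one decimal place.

∠(j13 + 6.1) = arctan(13/6.1) = 64.86°
∠[(j13)² + 36(j13) + 1296] = ∠[1127 + j468] = 22.55°
∠H(j13) = 64.86° − 22.55° = 42.31°

42.3°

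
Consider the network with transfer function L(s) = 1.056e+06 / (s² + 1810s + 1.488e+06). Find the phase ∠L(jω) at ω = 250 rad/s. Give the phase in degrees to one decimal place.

-17.6°

∠[(j250)² + 1810(j250) + 1.488e+06] = ∠[1.4255e+06 + j4.525e+05] = 17.61°
∠L(j250) = −17.61° = -17.61°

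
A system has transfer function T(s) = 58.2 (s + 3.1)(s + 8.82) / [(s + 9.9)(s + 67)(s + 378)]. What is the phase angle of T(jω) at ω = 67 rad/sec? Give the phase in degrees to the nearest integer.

33°

∠(j67 + 3.1) = arctan(67/3.1) = 87.35°
∠(j67 + 8.82) = arctan(67/8.82) = 82.50°
∠(j67 + 9.9) = arctan(67/9.9) = 81.59°
∠(j67 + 67) = arctan(67/67) = 45.00°
∠(j67 + 378) = arctan(67/378) = 10.05°
∠T(j67) = 87.35° + 82.50° − (81.59° + 45.00° + 10.05°) = 33.21°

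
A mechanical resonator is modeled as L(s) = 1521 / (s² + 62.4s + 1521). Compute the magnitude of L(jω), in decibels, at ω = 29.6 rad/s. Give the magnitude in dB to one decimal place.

|(j29.6)² + 62.4(j29.6) + 1521| = |644.84 + j1847| = 1956
|L(j29.6)| = 1521 / 1956 = 0.77746
20 log₁₀(0.77746) = -2.19 dB

-2.2 dB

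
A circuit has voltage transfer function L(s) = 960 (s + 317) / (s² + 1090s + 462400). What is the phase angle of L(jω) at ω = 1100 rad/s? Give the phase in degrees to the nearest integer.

-48°

∠(j1100 + 317) = arctan(1100/317) = 73.92°
∠[(j1100)² + 1090(j1100) + 462400] = ∠[-7.476e+05 + j1.199e+06] = 121.94°
∠L(j1100) = 73.92° − 121.94° = -48.02°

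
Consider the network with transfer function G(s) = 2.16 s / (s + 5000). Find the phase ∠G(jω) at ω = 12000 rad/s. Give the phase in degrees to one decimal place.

22.6 deg

∠(j12000) = 90.00°
∠(j12000 + 5000) = arctan(12000/5000) = 67.38°
∠G(j12000) = 90.00° − 67.38° = 22.62°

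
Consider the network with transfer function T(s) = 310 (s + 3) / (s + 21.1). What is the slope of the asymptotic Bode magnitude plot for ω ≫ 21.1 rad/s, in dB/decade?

With 1 zero and 1 pole, the high-frequency asymptotic slope is 20 × (1 − 1) = 0 dB/decade.

0 dB/decade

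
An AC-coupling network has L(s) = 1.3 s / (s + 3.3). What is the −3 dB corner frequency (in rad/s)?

For a single-pole high-pass, the −3 dB point is at the pole: ω = 3.3 rad/s.

3.3 rad/s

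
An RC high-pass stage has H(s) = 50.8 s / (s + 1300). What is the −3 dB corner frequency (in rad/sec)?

For a single-pole high-pass, the −3 dB point is at the pole: ω = 1300 rad/sec.

1300 rad/sec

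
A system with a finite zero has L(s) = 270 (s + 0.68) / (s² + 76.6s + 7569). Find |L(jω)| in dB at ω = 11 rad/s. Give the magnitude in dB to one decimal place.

-8.0 dB

|j11 + 0.68| = √(11² + 0.68²) = 11.02
|(j11)² + 76.6(j11) + 7569| = |7448 + j842.6| = 7496
|L(j11)| = 270 × 11.02 / 7496 = 0.39699
20 log₁₀(0.39699) = -8.02 dB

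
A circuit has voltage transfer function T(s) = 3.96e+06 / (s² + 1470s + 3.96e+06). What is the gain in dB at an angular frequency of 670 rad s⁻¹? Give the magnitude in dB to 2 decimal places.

|(j670)² + 1470(j670) + 3.96e+06| = |3.5111e+06 + j9.849e+05| = 3.647e+06
|T(j670)| = 3.96e+06 / 3.647e+06 = 1.0859
20 log₁₀(1.0859) = 0.716 dB

0.72 dB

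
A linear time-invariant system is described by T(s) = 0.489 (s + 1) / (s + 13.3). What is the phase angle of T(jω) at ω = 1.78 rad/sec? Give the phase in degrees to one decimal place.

53.0°

∠(j1.78 + 1) = arctan(1.78/1) = 60.67°
∠(j1.78 + 13.3) = arctan(1.78/13.3) = 7.62°
∠T(j1.78) = 60.67° − 7.62° = 53.05°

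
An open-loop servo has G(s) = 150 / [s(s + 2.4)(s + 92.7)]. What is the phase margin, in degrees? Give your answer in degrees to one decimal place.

Gain crossover: |G(jω)| = 1 at ω ≈ 0.651 rad/s.
∠G(j0.651) = −90° − arctan(0.651/2.4) − arctan(0.651/92.7) ≈ -105.57°
PM = 180° + (-105.57°) = 74.43°

74.4°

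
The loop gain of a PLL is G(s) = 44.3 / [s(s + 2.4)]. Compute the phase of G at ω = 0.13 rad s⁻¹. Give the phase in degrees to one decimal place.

∠(j0.13 + 2.4) = arctan(0.13/2.4) = 3.10°
∠(j0.13) = 90.00°
∠G(j0.13) = − (3.10° + 90.00°) = -93.10°

-93.1°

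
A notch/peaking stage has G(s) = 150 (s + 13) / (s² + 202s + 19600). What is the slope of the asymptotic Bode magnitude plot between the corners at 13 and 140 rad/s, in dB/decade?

In this band the factors already past their corner are: zero at 13; net slope = 20 dB/decade.

20 dB/decade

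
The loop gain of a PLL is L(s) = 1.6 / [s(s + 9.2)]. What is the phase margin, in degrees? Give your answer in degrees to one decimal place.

Gain crossover: |L(jω)| = 1 at ω ≈ 0.174 rad s⁻¹.
∠L(j0.174) = −90° − arctan(0.174/9.2) ≈ -91.08°
PM = 180° + (-91.08°) = 88.92°

88.9°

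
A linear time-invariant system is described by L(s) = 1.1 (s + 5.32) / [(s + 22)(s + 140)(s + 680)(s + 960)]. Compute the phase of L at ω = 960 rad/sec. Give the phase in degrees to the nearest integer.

∠(j960 + 5.32) = arctan(960/5.32) = 89.68°
∠(j960 + 22) = arctan(960/22) = 88.69°
∠(j960 + 140) = arctan(960/140) = 81.70°
∠(j960 + 680) = arctan(960/680) = 54.69°
∠(j960 + 960) = arctan(960/960) = 45.00°
∠L(j960) = 89.68° − (88.69° + 81.70° + 54.69° + 45.00°) = -180.40°

-180°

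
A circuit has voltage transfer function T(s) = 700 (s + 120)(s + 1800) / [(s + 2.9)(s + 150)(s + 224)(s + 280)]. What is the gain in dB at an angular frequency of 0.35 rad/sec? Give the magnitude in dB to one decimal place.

|j0.35 + 120| = √(0.35² + 120²) = 120
|j0.35 + 1800| = √(0.35² + 1800²) = 1800
|j0.35 + 2.9| = √(0.35² + 2.9²) = 2.921
|j0.35 + 150| = √(0.35² + 150²) = 150
|j0.35 + 224| = √(0.35² + 224²) = 224
|j0.35 + 280| = √(0.35² + 280²) = 280
|T(j0.35)| = 700 × 120 × 1800 / (2.921 × 150 × 224 × 280) = 5.5019
20 log₁₀(5.5019) = 14.81 dB

14.8 dB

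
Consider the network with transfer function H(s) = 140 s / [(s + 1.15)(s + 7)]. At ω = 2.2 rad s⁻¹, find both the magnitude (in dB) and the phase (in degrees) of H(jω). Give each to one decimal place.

|j2.2| = 2.2
|j2.2 + 1.15| = √(2.2² + 1.15²) = 2.482
|j2.2 + 7| = √(2.2² + 7²) = 7.338
|H(j2.2)| = 140 × 2.2 / (2.482 × 7.338) = 16.909
20 log₁₀(16.909) = 24.56 dB
∠(j2.2) = 90.00°
∠(j2.2 + 1.15) = arctan(2.2/1.15) = 62.40°
∠(j2.2 + 7) = arctan(2.2/7) = 17.45°
∠H(j2.2) = 90.00° − (62.40° + 17.45°) = 10.15°

|H| = 24.6 dB, ∠H = 10.2°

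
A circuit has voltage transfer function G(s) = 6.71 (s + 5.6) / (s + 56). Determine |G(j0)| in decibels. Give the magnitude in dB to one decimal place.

G(0) = 6.71 × 5.6 / 56 = 0.671
20 log₁₀(0.671) = -3.47 dB

-3.5 dB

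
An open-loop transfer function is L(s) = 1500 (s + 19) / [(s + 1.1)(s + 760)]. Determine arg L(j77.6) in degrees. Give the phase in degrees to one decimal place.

∠(j77.6 + 19) = arctan(77.6/19) = 76.24°
∠(j77.6 + 1.1) = arctan(77.6/1.1) = 89.19°
∠(j77.6 + 760) = arctan(77.6/760) = 5.83°
∠L(j77.6) = 76.24° − (89.19° + 5.83°) = -18.78°

-18.8 deg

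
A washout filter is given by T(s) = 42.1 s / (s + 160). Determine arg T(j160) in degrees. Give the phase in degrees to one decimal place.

45.0°

∠(j160) = 90.00°
∠(j160 + 160) = arctan(160/160) = 45.00°
∠T(j160) = 90.00° − 45.00° = 45.00°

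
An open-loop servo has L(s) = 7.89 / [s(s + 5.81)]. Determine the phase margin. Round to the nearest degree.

Gain crossover: |L(jω)| = 1 at ω ≈ 1.32 rad/sec.
∠L(j1.32) = −90° − arctan(1.32/5.81) ≈ -102.84°
PM = 180° + (-102.84°) = 77.16°

77°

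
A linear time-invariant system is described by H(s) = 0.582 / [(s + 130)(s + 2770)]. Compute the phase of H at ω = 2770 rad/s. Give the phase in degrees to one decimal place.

∠(j2770 + 130) = arctan(2770/130) = 87.31°
∠(j2770 + 2770) = arctan(2770/2770) = 45.00°
∠H(j2770) = − (87.31° + 45.00°) = -132.31°

-132.3°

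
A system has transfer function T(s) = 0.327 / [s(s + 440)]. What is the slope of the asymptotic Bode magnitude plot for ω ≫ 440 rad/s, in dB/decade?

-40 dB/decade

With 0 zeros and 2 poles, the high-frequency asymptotic slope is 20 × (0 − 2) = -40 dB/decade.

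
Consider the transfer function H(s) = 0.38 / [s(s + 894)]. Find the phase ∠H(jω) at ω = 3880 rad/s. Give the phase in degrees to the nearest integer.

∠(j3880 + 894) = arctan(3880/894) = 77.02°
∠(j3880) = 90.00°
∠H(j3880) = − (77.02° + 90.00°) = -167.02°

-167°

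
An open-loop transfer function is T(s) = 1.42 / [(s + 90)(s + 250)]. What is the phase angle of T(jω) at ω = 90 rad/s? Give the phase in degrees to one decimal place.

∠(j90 + 90) = arctan(90/90) = 45.00°
∠(j90 + 250) = arctan(90/250) = 19.80°
∠T(j90) = − (45.00° + 19.80°) = -64.80°

-64.8°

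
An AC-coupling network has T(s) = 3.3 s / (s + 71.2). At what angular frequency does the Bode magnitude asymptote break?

71.2 rad/s

The single real pole at s = −71.2 gives a corner at ω = 71.2 rad/s.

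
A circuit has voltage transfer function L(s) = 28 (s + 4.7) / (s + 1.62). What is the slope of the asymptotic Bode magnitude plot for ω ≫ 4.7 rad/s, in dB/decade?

With 1 zero and 1 pole, the high-frequency asymptotic slope is 20 × (1 − 1) = 0 dB/decade.

0 dB/decade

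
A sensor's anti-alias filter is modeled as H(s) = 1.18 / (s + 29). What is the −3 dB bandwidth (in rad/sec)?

29 rad/sec

For a single-pole low-pass, the −3 dB point is at the pole: ω = 29 rad/sec.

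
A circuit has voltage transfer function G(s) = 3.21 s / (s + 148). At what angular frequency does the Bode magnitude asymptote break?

148 rad/s

The single real pole at s = −148 gives a corner at ω = 148 rad/s.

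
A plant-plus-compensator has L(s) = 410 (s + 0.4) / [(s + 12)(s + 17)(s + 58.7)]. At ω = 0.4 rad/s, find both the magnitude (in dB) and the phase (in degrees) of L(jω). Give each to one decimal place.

|j0.4 + 0.4| = √(0.4² + 0.4²) = 0.5657
|j0.4 + 12| = √(0.4² + 12²) = 12.01
|j0.4 + 17| = √(0.4² + 17²) = 17
|j0.4 + 58.7| = √(0.4² + 58.7²) = 58.7
|L(j0.4)| = 410 × 0.5657 / (12.01 × 17 × 58.7) = 0.019352
20 log₁₀(0.019352) = -34.27 dB
∠(j0.4 + 0.4) = arctan(0.4/0.4) = 45.00°
∠(j0.4 + 12) = arctan(0.4/12) = 1.91°
∠(j0.4 + 17) = arctan(0.4/17) = 1.35°
∠(j0.4 + 58.7) = arctan(0.4/58.7) = 0.39°
∠L(j0.4) = 45.00° − (1.91° + 1.35° + 0.39°) = 41.35°

|L| = -34.3 dB, ∠L = 41.4°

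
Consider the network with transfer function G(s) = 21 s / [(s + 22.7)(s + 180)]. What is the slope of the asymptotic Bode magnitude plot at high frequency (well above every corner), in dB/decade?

With 1 zero and 2 poles, the high-frequency asymptotic slope is 20 × (1 − 2) = -20 dB/decade.

-20 dB/decade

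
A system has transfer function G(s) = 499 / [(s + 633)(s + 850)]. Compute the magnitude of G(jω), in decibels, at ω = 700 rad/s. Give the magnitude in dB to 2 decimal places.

|j700 + 633| = √(700² + 633²) = 943.8
|j700 + 850| = √(700² + 850²) = 1101
|G(j700)| = 499 / (943.8 × 1101) = 0.00048017
20 log₁₀(0.00048017) = -66.372 dB

-66.37 dB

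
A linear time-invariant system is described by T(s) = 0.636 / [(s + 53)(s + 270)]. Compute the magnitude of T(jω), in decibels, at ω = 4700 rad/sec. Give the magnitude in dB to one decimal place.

|j4700 + 53| = √(4700² + 53²) = 4700
|j4700 + 270| = √(4700² + 270²) = 4708
|T(j4700)| = 0.636 / (4700 × 4708) = 2.8742e-08
20 log₁₀(2.8742e-08) = -150.83 dB

-150.8 dB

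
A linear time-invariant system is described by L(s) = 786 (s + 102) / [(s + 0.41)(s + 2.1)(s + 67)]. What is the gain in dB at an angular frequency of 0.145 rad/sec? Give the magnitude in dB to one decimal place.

|j0.145 + 102| = √(0.145² + 102²) = 102
|j0.145 + 0.41| = √(0.145² + 0.41²) = 0.4349
|j0.145 + 2.1| = √(0.145² + 2.1²) = 2.105
|j0.145 + 67| = √(0.145² + 67²) = 67
|L(j0.145)| = 786 × 102 / (0.4349 × 2.105 × 67) = 1307.1
20 log₁₀(1307.1) = 62.33 dB

62.3 dB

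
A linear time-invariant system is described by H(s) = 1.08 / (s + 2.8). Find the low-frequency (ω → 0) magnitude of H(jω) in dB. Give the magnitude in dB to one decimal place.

-8.3 dB

H(0) = 1.08 / 2.8 = 0.38571
20 log₁₀(0.38571) = -8.27 dB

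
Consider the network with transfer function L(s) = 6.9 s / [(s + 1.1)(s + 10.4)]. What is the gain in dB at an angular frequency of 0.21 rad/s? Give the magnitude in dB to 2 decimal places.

-18.10 dB

|j0.21| = 0.21
|j0.21 + 1.1| = √(0.21² + 1.1²) = 1.12
|j0.21 + 10.4| = √(0.21² + 10.4²) = 10.4
|L(j0.21)| = 6.9 × 0.21 / (1.12 × 10.4) = 0.12439
20 log₁₀(0.12439) = -18.104 dB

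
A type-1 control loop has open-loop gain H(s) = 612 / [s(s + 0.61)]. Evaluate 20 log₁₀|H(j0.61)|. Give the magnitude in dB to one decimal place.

61.3 dB

|j0.61 + 0.61| = √(0.61² + 0.61²) = 0.8627
|j0.61| = 0.61
|H(j0.61)| = 612 / (0.8627 × 0.61) = 1163
20 log₁₀(1163) = 61.31 dB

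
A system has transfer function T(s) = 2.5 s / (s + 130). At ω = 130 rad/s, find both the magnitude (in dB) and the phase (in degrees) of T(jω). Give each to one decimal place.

|T| = 4.9 dB, ∠T = 45.0°

|j130| = 130
|j130 + 130| = √(130² + 130²) = 183.8
|T(j130)| = 2.5 × 130 / 183.8 = 1.7678
20 log₁₀(1.7678) = 4.95 dB
∠(j130) = 90.00°
∠(j130 + 130) = arctan(130/130) = 45.00°
∠T(j130) = 90.00° − 45.00° = 45.00°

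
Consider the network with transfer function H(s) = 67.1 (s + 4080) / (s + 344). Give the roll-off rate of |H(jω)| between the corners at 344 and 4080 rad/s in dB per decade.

-20 dB/decade

In this band the factors already past their corner are: pole at 344; net slope = -20 dB/decade.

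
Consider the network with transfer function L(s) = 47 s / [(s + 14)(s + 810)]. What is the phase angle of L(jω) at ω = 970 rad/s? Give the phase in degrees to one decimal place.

-49.3°

∠(j970) = 90.00°
∠(j970 + 14) = arctan(970/14) = 89.17°
∠(j970 + 810) = arctan(970/810) = 50.14°
∠L(j970) = 90.00° − (89.17° + 50.14°) = -49.31°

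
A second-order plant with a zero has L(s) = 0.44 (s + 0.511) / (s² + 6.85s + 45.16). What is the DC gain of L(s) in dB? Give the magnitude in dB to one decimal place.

-46.1 dB

L(0) = 0.44 × 0.511 / 45.16 = 0.0049787
20 log₁₀(0.0049787) = -46.06 dB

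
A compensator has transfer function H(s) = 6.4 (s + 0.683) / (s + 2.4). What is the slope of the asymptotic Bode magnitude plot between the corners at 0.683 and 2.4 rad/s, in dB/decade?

In this band the factors already past their corner are: zero at 0.683; net slope = 20 dB/decade.

20 dB/decade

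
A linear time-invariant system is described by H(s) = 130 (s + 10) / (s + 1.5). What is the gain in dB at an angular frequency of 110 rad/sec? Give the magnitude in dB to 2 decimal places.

42.31 dB

|j110 + 10| = √(110² + 10²) = 110.5
|j110 + 1.5| = √(110² + 1.5²) = 110
|H(j110)| = 130 × 110.5 / 110 = 130.52
20 log₁₀(130.52) = 42.314 dB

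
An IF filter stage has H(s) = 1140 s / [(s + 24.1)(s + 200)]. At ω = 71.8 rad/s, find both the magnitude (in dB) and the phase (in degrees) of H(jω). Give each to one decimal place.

|j71.8| = 71.8
|j71.8 + 24.1| = √(71.8² + 24.1²) = 75.74
|j71.8 + 200| = √(71.8² + 200²) = 212.5
|H(j71.8)| = 1140 × 71.8 / (75.74 × 212.5) = 5.0859
20 log₁₀(5.0859) = 14.13 dB
∠(j71.8) = 90.00°
∠(j71.8 + 24.1) = arctan(71.8/24.1) = 71.45°
∠(j71.8 + 200) = arctan(71.8/200) = 19.75°
∠H(j71.8) = 90.00° − (71.45° + 19.75°) = -1.19°

|H| = 14.1 dB, ∠H = -1.2°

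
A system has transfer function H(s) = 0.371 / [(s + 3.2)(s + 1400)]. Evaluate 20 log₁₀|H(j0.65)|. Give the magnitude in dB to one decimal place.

-81.8 dB

|j0.65 + 3.2| = √(0.65² + 3.2²) = 3.265
|j0.65 + 1400| = √(0.65² + 1400²) = 1400
|H(j0.65)| = 0.371 / (3.265 × 1400) = 8.1155e-05
20 log₁₀(8.1155e-05) = -81.81 dB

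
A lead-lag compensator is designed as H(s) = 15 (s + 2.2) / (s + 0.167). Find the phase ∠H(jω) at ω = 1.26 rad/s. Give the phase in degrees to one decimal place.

∠(j1.26 + 2.2) = arctan(1.26/2.2) = 29.80°
∠(j1.26 + 0.167) = arctan(1.26/0.167) = 82.45°
∠H(j1.26) = 29.80° − 82.45° = -52.65°

-52.6 deg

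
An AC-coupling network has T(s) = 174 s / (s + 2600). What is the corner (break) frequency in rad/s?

2600 rad/s

The single real pole at s = −2600 gives a corner at ω = 2600 rad/s.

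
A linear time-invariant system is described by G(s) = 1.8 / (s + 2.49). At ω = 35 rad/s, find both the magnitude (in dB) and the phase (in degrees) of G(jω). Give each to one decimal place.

|j35 + 2.49| = √(35² + 2.49²) = 35.09
|G(j35)| = 1.8 / 35.09 = 0.051299
20 log₁₀(0.051299) = -25.80 dB
∠(j35 + 2.49) = arctan(35/2.49) = 85.93°
∠G(j35) = −85.93° = -85.93°

|G| = -25.8 dB, ∠G = -85.9°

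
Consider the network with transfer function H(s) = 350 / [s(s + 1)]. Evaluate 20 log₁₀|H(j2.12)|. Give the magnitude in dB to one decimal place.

37.0 dB

|j2.12 + 1| = √(2.12² + 1²) = 2.344
|j2.12| = 2.12
|H(j2.12)| = 350 / (2.344 × 2.12) = 70.432
20 log₁₀(70.432) = 36.96 dB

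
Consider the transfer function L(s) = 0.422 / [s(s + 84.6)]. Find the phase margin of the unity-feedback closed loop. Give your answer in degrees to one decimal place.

90.0 deg

Gain crossover: |L(jω)| = 1 at ω ≈ 0.00499 rad/s.
∠L(j0.00499) = −90° − arctan(0.00499/84.6) ≈ -90.00°
PM = 180° + (-90.00°) = 90.00°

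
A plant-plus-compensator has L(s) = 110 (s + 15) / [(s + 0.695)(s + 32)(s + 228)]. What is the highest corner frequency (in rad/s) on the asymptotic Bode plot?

Break frequencies occur at each pole and zero magnitude: 0.695 rad/s, 15 rad/s, 32 rad/s, 228 rad/s.
The highest is 228 rad/s.

228 rad/s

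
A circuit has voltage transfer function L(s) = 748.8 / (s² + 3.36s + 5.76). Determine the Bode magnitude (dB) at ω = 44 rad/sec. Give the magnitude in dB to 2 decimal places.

|(j44)² + 3.36(j44) + 5.76| = |-1930.2 + j147.84| = 1936
|L(j44)| = 748.8 / 1936 = 0.3868
20 log₁₀(0.3868) = -8.250 dB

-8.25 dB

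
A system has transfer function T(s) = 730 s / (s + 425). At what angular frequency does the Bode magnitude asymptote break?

425 rad/s

The single real pole at s = −425 gives a corner at ω = 425 rad/s.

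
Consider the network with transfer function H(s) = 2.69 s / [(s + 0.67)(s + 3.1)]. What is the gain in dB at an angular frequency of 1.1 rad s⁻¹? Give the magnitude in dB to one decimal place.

-3.1 dB

|j1.1| = 1.1
|j1.1 + 0.67| = √(1.1² + 0.67²) = 1.288
|j1.1 + 3.1| = √(1.1² + 3.1²) = 3.289
|H(j1.1)| = 2.69 × 1.1 / (1.288 × 3.289) = 0.69843
20 log₁₀(0.69843) = -3.12 dB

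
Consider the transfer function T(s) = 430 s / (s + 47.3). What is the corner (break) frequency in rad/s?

The single real pole at s = −47.3 gives a corner at ω = 47.3 rad/s.

47.3 rad/s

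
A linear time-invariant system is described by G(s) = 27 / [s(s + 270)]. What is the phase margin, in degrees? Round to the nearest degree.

90°

Gain crossover: |G(jω)| = 1 at ω ≈ 0.1 rad/s.
∠G(j0.1) = −90° − arctan(0.1/270) ≈ -90.02°
PM = 180° + (-90.02°) = 89.98°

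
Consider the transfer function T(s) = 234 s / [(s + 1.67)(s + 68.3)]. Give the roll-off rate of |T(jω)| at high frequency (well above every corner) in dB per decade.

-20 dB/decade

With 1 zero and 2 poles, the high-frequency asymptotic slope is 20 × (1 − 2) = -20 dB/decade.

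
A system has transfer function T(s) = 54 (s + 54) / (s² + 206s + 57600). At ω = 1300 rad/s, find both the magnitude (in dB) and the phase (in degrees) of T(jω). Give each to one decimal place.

|j1300 + 54| = √(1300² + 54²) = 1301
|(j1300)² + 206(j1300) + 57600| = |-1.6324e+06 + j2.678e+05| = 1.654e+06
|T(j1300)| = 54 × 1301 / 1.654e+06 = 0.042473
20 log₁₀(0.042473) = -27.44 dB
∠(j1300 + 54) = arctan(1300/54) = 87.62°
∠[(j1300)² + 206(j1300) + 57600] = ∠[-1.6324e+06 + j2.678e+05] = 170.68°
∠T(j1300) = 87.62° − 170.68° = -83.06°

|T| = -27.4 dB, ∠T = -83.1°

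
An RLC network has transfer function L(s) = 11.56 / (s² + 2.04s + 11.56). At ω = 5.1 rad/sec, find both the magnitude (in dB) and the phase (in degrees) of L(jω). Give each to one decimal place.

|L| = -3.8 dB, ∠L = -144.2 deg

|(j5.1)² + 2.04(j5.1) + 11.56| = |-14.45 + j10.404| = 17.81
|L(j5.1)| = 11.56 / 17.81 = 0.64923
20 log₁₀(0.64923) = -3.75 dB
∠[(j5.1)² + 2.04(j5.1) + 11.56] = ∠[-14.45 + j10.404] = 144.25°
∠L(j5.1) = −144.25° = -144.25°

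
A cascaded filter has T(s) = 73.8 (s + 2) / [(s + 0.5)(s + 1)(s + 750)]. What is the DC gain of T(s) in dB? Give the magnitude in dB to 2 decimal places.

-8.10 dB

T(0) = 73.8 × 2 / (0.5 × 1 × 750) = 0.3936
20 log₁₀(0.3936) = -8.099 dB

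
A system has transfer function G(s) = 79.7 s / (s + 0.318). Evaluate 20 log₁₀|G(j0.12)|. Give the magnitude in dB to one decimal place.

29.0 dB

|j0.12| = 0.12
|j0.12 + 0.318| = √(0.12² + 0.318²) = 0.3399
|G(j0.12)| = 79.7 × 0.12 / 0.3399 = 28.139
20 log₁₀(28.139) = 28.99 dB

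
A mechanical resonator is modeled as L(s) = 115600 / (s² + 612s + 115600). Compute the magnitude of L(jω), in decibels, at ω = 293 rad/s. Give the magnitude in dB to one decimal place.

-3.9 dB

|(j293)² + 612(j293) + 115600| = |29751 + j1.7932e+05| = 1.818e+05
|L(j293)| = 115600 / 1.818e+05 = 0.63598
20 log₁₀(0.63598) = -3.93 dB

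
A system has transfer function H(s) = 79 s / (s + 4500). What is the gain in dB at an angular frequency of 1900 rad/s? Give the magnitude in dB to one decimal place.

29.8 dB

|j1900| = 1900
|j1900 + 4500| = √(1900² + 4500²) = 4885
|H(j1900)| = 79 × 1900 / 4885 = 30.729
20 log₁₀(30.729) = 29.75 dB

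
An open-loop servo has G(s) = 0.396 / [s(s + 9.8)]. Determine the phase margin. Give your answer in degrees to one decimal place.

89.8 deg

Gain crossover: |G(jω)| = 1 at ω ≈ 0.0404 rad/sec.
∠G(j0.0404) = −90° − arctan(0.0404/9.8) ≈ -90.24°
PM = 180° + (-90.24°) = 89.76°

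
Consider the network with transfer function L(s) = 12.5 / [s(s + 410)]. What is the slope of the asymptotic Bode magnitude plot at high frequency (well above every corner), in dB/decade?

With 0 zeros and 2 poles, the high-frequency asymptotic slope is 20 × (0 − 2) = -40 dB/decade.

-40 dB/decade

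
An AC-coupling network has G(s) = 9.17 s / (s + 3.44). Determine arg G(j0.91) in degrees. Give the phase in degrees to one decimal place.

75.2 deg

∠(j0.91) = 90.00°
∠(j0.91 + 3.44) = arctan(0.91/3.44) = 14.82°
∠G(j0.91) = 90.00° − 14.82° = 75.18°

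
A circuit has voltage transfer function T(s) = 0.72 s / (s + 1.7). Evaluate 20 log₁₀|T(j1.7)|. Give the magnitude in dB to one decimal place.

|j1.7| = 1.7
|j1.7 + 1.7| = √(1.7² + 1.7²) = 2.404
|T(j1.7)| = 0.72 × 1.7 / 2.404 = 0.50912
20 log₁₀(0.50912) = -5.86 dB

-5.9 dB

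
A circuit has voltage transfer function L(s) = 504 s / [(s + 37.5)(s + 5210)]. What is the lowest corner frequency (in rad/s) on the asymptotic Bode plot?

37.5 rad/s

Break frequencies occur at each pole and zero magnitude: 37.5 rad/s, 5210 rad/s.
The lowest is 37.5 rad/s.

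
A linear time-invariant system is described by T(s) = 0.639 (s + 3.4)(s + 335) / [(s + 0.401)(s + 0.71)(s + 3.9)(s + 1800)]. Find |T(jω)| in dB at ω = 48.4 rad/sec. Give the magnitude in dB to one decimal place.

|j48.4 + 3.4| = √(48.4² + 3.4²) = 48.52
|j48.4 + 335| = √(48.4² + 335²) = 338.5
|j48.4 + 0.401| = √(48.4² + 0.401²) = 48.4
|j48.4 + 0.71| = √(48.4² + 0.71²) = 48.41
|j48.4 + 3.9| = √(48.4² + 3.9²) = 48.56
|j48.4 + 1800| = √(48.4² + 1800²) = 1801
|T(j48.4)| = 0.639 × 48.52 × 338.5 / (48.4 × 48.41 × 48.56 × 1801) = 5.1229e-05
20 log₁₀(5.1229e-05) = -85.81 dB

-85.8 dB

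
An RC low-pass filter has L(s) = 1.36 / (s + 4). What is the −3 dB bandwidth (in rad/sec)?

For a single-pole low-pass, the −3 dB point is at the pole: ω = 4 rad/sec.

4 rad/sec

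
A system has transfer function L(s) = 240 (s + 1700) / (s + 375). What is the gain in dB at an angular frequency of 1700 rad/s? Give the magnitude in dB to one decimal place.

50.4 dB

|j1700 + 1700| = √(1700² + 1700²) = 2404
|j1700 + 375| = √(1700² + 375²) = 1741
|L(j1700)| = 240 × 2404 / 1741 = 331.44
20 log₁₀(331.44) = 50.41 dB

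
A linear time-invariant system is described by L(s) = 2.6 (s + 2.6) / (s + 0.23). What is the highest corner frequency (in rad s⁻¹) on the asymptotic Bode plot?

2.6 rad s⁻¹

Break frequencies occur at each pole and zero magnitude: 0.23 rad s⁻¹, 2.6 rad s⁻¹.
The highest is 2.6 rad s⁻¹.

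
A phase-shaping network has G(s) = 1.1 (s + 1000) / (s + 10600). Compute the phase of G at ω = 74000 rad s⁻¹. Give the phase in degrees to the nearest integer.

7°

∠(j74000 + 1000) = arctan(74000/1000) = 89.23°
∠(j74000 + 10600) = arctan(74000/10600) = 81.85°
∠G(j74000) = 89.23° − 81.85° = 7.38°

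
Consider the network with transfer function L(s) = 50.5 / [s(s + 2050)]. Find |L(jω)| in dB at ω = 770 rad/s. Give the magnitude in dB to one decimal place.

|j770 + 2050| = √(770² + 2050²) = 2190
|j770| = 770
|L(j770)| = 50.5 / (2190 × 770) = 2.9949e-05
20 log₁₀(2.9949e-05) = -90.47 dB

-90.5 dB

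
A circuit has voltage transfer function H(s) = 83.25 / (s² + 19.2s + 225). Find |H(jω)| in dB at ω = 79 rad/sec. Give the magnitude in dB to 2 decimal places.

|(j79)² + 19.2(j79) + 225| = |-6016 + j1516.8| = 6204
|H(j79)| = 83.25 / 6204 = 0.013418
20 log₁₀(0.013418) = -37.446 dB

-37.45 dB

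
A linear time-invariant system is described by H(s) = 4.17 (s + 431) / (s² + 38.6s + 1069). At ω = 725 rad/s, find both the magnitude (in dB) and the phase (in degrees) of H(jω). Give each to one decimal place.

|j725 + 431| = √(725² + 431²) = 843.4
|(j725)² + 38.6(j725) + 1069| = |-5.2456e+05 + j27985| = 5.253e+05
|H(j725)| = 4.17 × 843.4 / 5.253e+05 = 0.0066954
20 log₁₀(0.0066954) = -43.48 dB
∠(j725 + 431) = arctan(725/431) = 59.27°
∠[(j725)² + 38.6(j725) + 1069] = ∠[-5.2456e+05 + j27985] = 176.95°
∠H(j725) = 59.27° − 176.95° = -117.68°

|H| = -43.5 dB, ∠H = -117.7°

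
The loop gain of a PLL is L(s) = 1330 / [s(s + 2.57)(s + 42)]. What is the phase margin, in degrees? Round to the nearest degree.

Gain crossover: |L(jω)| = 1 at ω ≈ 5.32 rad/s.
∠L(j5.32) = −90° − arctan(5.32/2.57) − arctan(5.32/42) ≈ -161.43°
PM = 180° + (-161.43°) = 18.57°

19°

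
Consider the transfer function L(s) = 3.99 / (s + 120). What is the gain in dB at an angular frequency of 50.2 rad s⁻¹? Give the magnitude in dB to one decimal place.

-30.3 dB

|j50.2 + 120| = √(50.2² + 120²) = 130.1
|L(j50.2)| = 3.99 / 130.1 = 0.030674
20 log₁₀(0.030674) = -30.26 dB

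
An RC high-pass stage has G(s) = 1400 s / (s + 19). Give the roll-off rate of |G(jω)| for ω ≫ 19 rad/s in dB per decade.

0 dB/decade

With 1 zero and 1 pole, the high-frequency asymptotic slope is 20 × (1 − 1) = 0 dB/decade.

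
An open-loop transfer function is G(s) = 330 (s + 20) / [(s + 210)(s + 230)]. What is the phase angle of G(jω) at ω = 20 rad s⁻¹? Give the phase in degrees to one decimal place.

34.6 deg

∠(j20 + 20) = arctan(20/20) = 45.00°
∠(j20 + 210) = arctan(20/210) = 5.44°
∠(j20 + 230) = arctan(20/230) = 4.97°
∠G(j20) = 45.00° − (5.44° + 4.97°) = 34.59°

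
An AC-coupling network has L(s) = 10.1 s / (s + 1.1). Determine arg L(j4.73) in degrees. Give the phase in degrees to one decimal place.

∠(j4.73) = 90.00°
∠(j4.73 + 1.1) = arctan(4.73/1.1) = 76.91°
∠L(j4.73) = 90.00° − 76.91° = 13.09°

13.1°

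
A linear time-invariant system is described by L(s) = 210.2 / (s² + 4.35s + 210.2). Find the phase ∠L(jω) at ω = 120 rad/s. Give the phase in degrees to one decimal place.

-177.9°

∠[(j120)² + 4.35(j120) + 210.2] = ∠[-14190 + j522] = 177.89°
∠L(j120) = −177.89° = -177.89°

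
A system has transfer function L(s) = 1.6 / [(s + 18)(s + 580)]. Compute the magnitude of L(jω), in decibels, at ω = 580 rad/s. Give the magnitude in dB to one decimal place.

-109.5 dB

|j580 + 18| = √(580² + 18²) = 580.3
|j580 + 580| = √(580² + 580²) = 820.2
|L(j580)| = 1.6 / (580.3 × 820.2) = 3.3616e-06
20 log₁₀(3.3616e-06) = -109.47 dB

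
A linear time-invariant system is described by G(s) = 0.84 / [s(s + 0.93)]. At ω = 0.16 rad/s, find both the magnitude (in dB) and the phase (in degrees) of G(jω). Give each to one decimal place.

|j0.16 + 0.93| = √(0.16² + 0.93²) = 0.9437
|j0.16| = 0.16
|G(j0.16)| = 0.84 / (0.9437 × 0.16) = 5.5634
20 log₁₀(5.5634) = 14.91 dB
∠(j0.16 + 0.93) = arctan(0.16/0.93) = 9.76°
∠(j0.16) = 90.00°
∠G(j0.16) = − (9.76° + 90.00°) = -99.76°

|G| = 14.9 dB, ∠G = -99.8°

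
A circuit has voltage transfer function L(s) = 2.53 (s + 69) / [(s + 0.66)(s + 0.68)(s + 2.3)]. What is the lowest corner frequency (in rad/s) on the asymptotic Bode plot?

Break frequencies occur at each pole and zero magnitude: 0.66 rad/s, 0.68 rad/s, 2.3 rad/s, 69 rad/s.
The lowest is 0.66 rad/s.

0.66 rad/s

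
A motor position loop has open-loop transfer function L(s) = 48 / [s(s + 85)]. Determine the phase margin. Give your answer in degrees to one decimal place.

89.6°

Gain crossover: |L(jω)| = 1 at ω ≈ 0.565 rad/sec.
∠L(j0.565) = −90° − arctan(0.565/85) ≈ -90.38°
PM = 180° + (-90.38°) = 89.62°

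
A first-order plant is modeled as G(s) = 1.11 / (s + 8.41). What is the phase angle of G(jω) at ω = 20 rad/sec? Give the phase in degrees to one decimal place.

-67.2°

∠(j20 + 8.41) = arctan(20/8.41) = 67.19°
∠G(j20) = −67.19° = -67.19°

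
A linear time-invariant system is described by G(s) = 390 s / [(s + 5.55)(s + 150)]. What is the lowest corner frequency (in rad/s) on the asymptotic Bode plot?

5.55 rad/s

Break frequencies occur at each pole and zero magnitude: 5.55 rad/s, 150 rad/s.
The lowest is 5.55 rad/s.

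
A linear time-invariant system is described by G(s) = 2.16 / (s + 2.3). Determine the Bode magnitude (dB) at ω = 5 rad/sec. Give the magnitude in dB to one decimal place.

-8.1 dB

|j5 + 2.3| = √(5² + 2.3²) = 5.504
|G(j5)| = 2.16 / 5.504 = 0.39247
20 log₁₀(0.39247) = -8.12 dB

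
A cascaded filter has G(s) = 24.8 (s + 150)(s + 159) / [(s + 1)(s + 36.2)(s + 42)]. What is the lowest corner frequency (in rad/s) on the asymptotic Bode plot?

1 rad/s

Break frequencies occur at each pole and zero magnitude: 1 rad/s, 36.2 rad/s, 42 rad/s, 150 rad/s, 159 rad/s.
The lowest is 1 rad/s.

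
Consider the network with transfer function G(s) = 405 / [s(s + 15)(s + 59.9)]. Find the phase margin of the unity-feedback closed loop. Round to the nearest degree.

Gain crossover: |G(jω)| = 1 at ω ≈ 0.451 rad/s.
∠G(j0.451) = −90° − arctan(0.451/15) − arctan(0.451/59.9) ≈ -92.15°
PM = 180° + (-92.15°) = 87.85°

88°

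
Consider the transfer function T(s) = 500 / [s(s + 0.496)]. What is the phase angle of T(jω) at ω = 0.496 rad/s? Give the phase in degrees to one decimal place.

∠(j0.496 + 0.496) = arctan(0.496/0.496) = 45.00°
∠(j0.496) = 90.00°
∠T(j0.496) = − (45.00° + 90.00°) = -135.00°

-135.0°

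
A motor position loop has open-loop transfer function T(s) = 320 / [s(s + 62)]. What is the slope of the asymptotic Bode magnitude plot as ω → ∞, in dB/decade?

-40 dB/decade

With 0 zeros and 2 poles, the high-frequency asymptotic slope is 20 × (0 − 2) = -40 dB/decade.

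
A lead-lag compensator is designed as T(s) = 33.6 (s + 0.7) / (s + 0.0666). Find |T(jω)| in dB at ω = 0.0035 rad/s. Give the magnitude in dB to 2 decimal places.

50.95 dB

|j0.0035 + 0.7| = √(0.0035² + 0.7²) = 0.7
|j0.0035 + 0.0666| = √(0.0035² + 0.0666²) = 0.06669
|T(j0.0035)| = 33.6 × 0.7 / 0.06669 = 352.67
20 log₁₀(352.67) = 50.947 dB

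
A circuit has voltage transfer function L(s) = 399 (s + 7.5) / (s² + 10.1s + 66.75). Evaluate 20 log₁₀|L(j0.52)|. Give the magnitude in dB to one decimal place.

|j0.52 + 7.5| = √(0.52² + 7.5²) = 7.518
|(j0.52)² + 10.1(j0.52) + 66.75| = |66.48 + j5.252| = 66.69
|L(j0.52)| = 399 × 7.518 / 66.69 = 44.982
20 log₁₀(44.982) = 33.06 dB

33.1 dB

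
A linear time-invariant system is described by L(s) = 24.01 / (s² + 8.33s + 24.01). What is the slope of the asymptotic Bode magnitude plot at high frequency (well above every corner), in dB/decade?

With 0 zeros and 2 poles, the high-frequency asymptotic slope is 20 × (0 − 2) = -40 dB/decade.

-40 dB/decade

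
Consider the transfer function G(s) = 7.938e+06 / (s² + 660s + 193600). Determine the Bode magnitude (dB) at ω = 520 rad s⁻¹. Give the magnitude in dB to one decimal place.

27.1 dB

|(j520)² + 660(j520) + 193600| = |-76800 + j3.432e+05| = 3.517e+05
|G(j520)| = 7.938e+06 / 3.517e+05 = 22.571
20 log₁₀(22.571) = 27.07 dB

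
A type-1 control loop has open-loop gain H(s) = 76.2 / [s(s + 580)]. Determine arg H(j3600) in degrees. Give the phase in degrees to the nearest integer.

∠(j3600 + 580) = arctan(3600/580) = 80.85°
∠(j3600) = 90.00°
∠H(j3600) = − (80.85° + 90.00°) = -170.85°

-171 deg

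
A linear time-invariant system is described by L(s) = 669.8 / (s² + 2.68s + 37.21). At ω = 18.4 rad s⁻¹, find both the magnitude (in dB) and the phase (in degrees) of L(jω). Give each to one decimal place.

|L| = 6.8 dB, ∠L = -170.7°

|(j18.4)² + 2.68(j18.4) + 37.21| = |-301.35 + j49.312| = 305.4
|L(j18.4)| = 669.8 / 305.4 = 2.1935
20 log₁₀(2.1935) = 6.82 dB
∠[(j18.4)² + 2.68(j18.4) + 37.21] = ∠[-301.35 + j49.312] = 170.71°
∠L(j18.4) = −170.71° = -170.71°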